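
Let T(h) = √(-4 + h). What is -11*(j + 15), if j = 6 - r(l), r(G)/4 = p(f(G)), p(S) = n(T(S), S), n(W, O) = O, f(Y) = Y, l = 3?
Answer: -99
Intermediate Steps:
p(S) = S
r(G) = 4*G
j = -6 (j = 6 - 4*3 = 6 - 1*12 = 6 - 12 = -6)
-11*(j + 15) = -11*(-6 + 15) = -11*9 = -99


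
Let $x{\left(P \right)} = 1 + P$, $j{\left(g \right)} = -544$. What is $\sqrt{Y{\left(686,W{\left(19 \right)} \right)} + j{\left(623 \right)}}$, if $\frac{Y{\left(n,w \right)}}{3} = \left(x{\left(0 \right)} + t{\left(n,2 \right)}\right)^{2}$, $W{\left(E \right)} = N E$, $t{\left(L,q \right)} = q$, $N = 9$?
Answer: $i \sqrt{517} \approx 22.738 i$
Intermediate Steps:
$W{\left(E \right)} = 9 E$
$Y{\left(n,w \right)} = 27$ ($Y{\left(n,w \right)} = 3 \left(\left(1 + 0\right) + 2\right)^{2} = 3 \left(1 + 2\right)^{2} = 3 \cdot 3^{2} = 3 \cdot 9 = 27$)
$\sqrt{Y{\left(686,W{\left(19 \right)} \right)} + j{\left(623 \right)}} = \sqrt{27 - 544} = \sqrt{-517} = i \sqrt{517}$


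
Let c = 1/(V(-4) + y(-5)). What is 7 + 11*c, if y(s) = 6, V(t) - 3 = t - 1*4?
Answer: 18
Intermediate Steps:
V(t) = -1 + t (V(t) = 3 + (t - 1*4) = 3 + (t - 4) = 3 + (-4 + t) = -1 + t)
c = 1 (c = 1/((-1 - 4) + 6) = 1/(-5 + 6) = 1/1 = 1)
7 + 11*c = 7 + 11*1 = 7 + 11 = 18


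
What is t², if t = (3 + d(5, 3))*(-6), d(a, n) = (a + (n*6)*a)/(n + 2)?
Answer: 17424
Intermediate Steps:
d(a, n) = (a + 6*a*n)/(2 + n) (d(a, n) = (a + (6*n)*a)/(2 + n) = (a + 6*a*n)/(2 + n))
t = -132 (t = (3 + 5*(1 + 6*3)/(2 + 3))*(-6) = (3 + 5*(1 + 18)/5)*(-6) = (3 + 5*(⅕)*19)*(-6) = (3 + 19)*(-6) = 22*(-6) = -132)
t² = (-132)² = 17424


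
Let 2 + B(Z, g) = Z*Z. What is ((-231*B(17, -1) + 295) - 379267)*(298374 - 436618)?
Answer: 61555767636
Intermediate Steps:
B(Z, g) = -2 + Z**2 (B(Z, g) = -2 + Z*Z = -2 + Z**2)
((-231*B(17, -1) + 295) - 379267)*(298374 - 436618) = ((-231*(-2 + 17**2) + 295) - 379267)*(298374 - 436618) = ((-231*(-2 + 289) + 295) - 379267)*(-138244) = ((-231*287 + 295) - 379267)*(-138244) = ((-66297 + 295) - 379267)*(-138244) = (-66002 - 379267)*(-138244) = -445269*(-138244) = 61555767636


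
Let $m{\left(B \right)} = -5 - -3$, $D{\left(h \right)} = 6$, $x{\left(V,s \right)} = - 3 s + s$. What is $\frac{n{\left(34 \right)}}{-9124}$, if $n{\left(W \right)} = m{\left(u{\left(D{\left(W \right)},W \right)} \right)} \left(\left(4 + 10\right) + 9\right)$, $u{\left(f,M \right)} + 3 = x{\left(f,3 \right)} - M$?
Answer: $\frac{23}{4562} \approx 0.0050417$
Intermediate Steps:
$x{\left(V,s \right)} = - 2 s$
$u{\left(f,M \right)} = -9 - M$ ($u{\left(f,M \right)} = -3 - \left(6 + M\right) = -9 - M$)
$m{\left(B \right)} = -2$ ($m{\left(B \right)} = -5 + 3 = -2$)
$n{\left(W \right)} = -46$ ($n{\left(W \right)} = - 2 \left(\left(4 + 10\right) + 9\right) = - 2 \left(14 + 9\right) = \left(-2\right) 23 = -46$)
$\frac{n{\left(34 \right)}}{-9124} = - \frac{46}{-9124} = \left(-46\right) \left(- \frac{1}{9124}\right) = \frac{23}{4562}$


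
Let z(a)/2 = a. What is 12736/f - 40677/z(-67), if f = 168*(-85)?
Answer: 72395117/239190 ≈ 302.67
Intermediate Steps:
z(a) = 2*a
f = -14280
12736/f - 40677/z(-67) = 12736/(-14280) - 40677/(2*(-67)) = 12736*(-1/14280) - 40677/(-134) = -1592/1785 - 40677*(-1/134) = -1592/1785 + 40677/134 = 72395117/239190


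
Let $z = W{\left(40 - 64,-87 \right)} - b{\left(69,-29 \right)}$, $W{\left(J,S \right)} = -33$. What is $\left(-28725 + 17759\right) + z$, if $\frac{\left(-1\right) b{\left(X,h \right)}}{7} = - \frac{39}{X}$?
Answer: $- \frac{253068}{23} \approx -11003.0$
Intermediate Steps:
$b{\left(X,h \right)} = \frac{273}{X}$ ($b{\left(X,h \right)} = - 7 \left(- \frac{39}{X}\right) = \frac{273}{X}$)
$z = - \frac{850}{23}$ ($z = -33 - \frac{273}{69} = -33 - 273 \cdot \frac{1}{69} = -33 - \frac{91}{23} = - \frac{850}{23} \approx -36.957$)
$\left(-28725 + 17759\right) + z = \left(-28725 + 17759\right) - \frac{850}{23} = -10966 - \frac{850}{23} = - \frac{253068}{23}$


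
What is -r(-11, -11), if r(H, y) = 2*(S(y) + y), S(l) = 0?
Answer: 22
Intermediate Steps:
r(H, y) = 2*y (r(H, y) = 2*(0 + y) = 2*y)
-r(-11, -11) = -2*(-11) = -1*(-22) = 22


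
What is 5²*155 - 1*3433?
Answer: 442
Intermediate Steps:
5²*155 - 1*3433 = 25*155 - 3433 = 3875 - 3433 = 442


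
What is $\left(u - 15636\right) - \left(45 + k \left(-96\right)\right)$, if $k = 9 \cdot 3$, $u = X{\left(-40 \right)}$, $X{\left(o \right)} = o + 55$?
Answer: $-13074$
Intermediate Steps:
$X{\left(o \right)} = 55 + o$
$u = 15$ ($u = 55 - 40 = 15$)
$k = 27$
$\left(u - 15636\right) - \left(45 + k \left(-96\right)\right) = \left(15 - 15636\right) - \left(45 + 27 \left(-96\right)\right) = -15621 - \left(45 - 2592\right) = -15621 - -2547 = -15621 + 2547 = -13074$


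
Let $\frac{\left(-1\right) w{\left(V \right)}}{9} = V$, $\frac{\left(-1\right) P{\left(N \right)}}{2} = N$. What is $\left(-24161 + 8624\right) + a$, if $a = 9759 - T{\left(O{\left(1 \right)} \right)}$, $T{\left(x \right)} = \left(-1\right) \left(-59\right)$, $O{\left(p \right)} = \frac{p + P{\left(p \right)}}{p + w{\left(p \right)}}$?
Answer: $-5837$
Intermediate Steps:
$P{\left(N \right)} = - 2 N$
$w{\left(V \right)} = - 9 V$
$O{\left(p \right)} = \frac{1}{8}$ ($O{\left(p \right)} = \frac{p - 2 p}{p - 9 p} = \frac{\left(-1\right) p}{\left(-8\right) p} = - p \left(- \frac{1}{8 p}\right) = \frac{1}{8}$)
$T{\left(x \right)} = 59$
$a = 9700$ ($a = 9759 - 59 = 9700$)
$\left(-24161 + 8624\right) + a = \left(-24161 + 8624\right) + 9700 = -15537 + 9700 = -5837$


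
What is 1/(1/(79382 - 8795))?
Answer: 70587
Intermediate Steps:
1/(1/(79382 - 8795)) = 1/(1/70587) = 70587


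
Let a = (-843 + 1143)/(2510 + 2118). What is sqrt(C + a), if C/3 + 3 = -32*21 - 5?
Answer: 3*I*sqrt(303417465)/1157 ≈ 45.166*I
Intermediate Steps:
C = -2040 (C = -9 + 3*(-32*21 - 5) = -9 + 3*(-672 - 5) = -9 + 3*(-677) = -9 - 2031 = -2040)
a = 75/1157 (a = 300/4628 = 300*(1/4628) = 75/1157 ≈ 0.064823)
sqrt(C + a) = sqrt(-2040 + 75/1157) = sqrt(-2360205/1157) = 3*I*sqrt(303417465)/1157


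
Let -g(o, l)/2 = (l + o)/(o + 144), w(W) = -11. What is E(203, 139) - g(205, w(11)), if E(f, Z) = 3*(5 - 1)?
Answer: 4576/349 ≈ 13.112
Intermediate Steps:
E(f, Z) = 12 (E(f, Z) = 3*4 = 12)
g(o, l) = -2*(l + o)/(144 + o) (g(o, l) = -2*(l + o)/(o + 144) = -2*(l + o)/(144 + o))
E(203, 139) - g(205, w(11)) = 12 - 2*(-1*(-11) - 1*205)/(144 + 205) = 12 - 2*(11 - 205)/349 = 12 - 2*(-194)/349 = 12 - 1*(-388/349) = 12 + 388/349 = 4576/349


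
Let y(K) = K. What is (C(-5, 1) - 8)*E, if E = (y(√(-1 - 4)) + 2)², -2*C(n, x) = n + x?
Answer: 6 - 24*I*√5 ≈ 6.0 - 53.666*I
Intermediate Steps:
C(n, x) = -n/2 - x/2 (C(n, x) = -(n + x)/2 = -n/2 - x/2)
E = (2 + I*√5)² (E = (√(-1 - 4) + 2)² = (√(-5) + 2)² = (I*√5 + 2)² = (2 + I*√5)² ≈ -1.0 + 8.9443*I)
(C(-5, 1) - 8)*E = ((-½*(-5) - ½*1) - 8)*(2 + I*√5)² = ((5/2 - ½) - 8)*(2 + I*√5)² = (2 - 8)*(2 + I*√5)² = -6*(2 + I*√5)²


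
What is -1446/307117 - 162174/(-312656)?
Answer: 24677145891/48010986376 ≈ 0.51399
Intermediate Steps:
-1446/307117 - 162174/(-312656) = -1446*1/307117 - 162174*(-1/312656) = -1446/307117 + 81087/156328 = 24677145891/48010986376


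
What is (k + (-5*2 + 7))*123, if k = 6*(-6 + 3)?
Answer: -2583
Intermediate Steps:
k = -18 (k = 6*(-3) = -18)
(k + (-5*2 + 7))*123 = (-18 + (-5*2 + 7))*123 = (-18 + (-10 + 7))*123 = (-18 - 3)*123 = -21*123 = -2583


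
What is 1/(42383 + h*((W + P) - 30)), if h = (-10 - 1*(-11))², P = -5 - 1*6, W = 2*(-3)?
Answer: 1/42336 ≈ 2.3621e-5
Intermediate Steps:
W = -6
P = -11 (P = -5 - 6 = -11)
h = 1 (h = (-10 + 11)² = 1² = 1)
1/(42383 + h*((W + P) - 30)) = 1/(42383 + 1*((-6 - 11) - 30)) = 1/(42383 + 1*(-17 - 30)) = 1/(42383 + 1*(-47)) = 1/(42383 - 47) = 1/42336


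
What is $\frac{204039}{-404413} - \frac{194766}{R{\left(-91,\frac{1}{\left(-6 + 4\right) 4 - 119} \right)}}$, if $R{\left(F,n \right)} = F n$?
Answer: $- \frac{769483705155}{2830891} \approx -2.7182 \cdot 10^{5}$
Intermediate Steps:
$\frac{204039}{-404413} - \frac{194766}{R{\left(-91,\frac{1}{\left(-6 + 4\right) 4 - 119} \right)}} = \frac{204039}{-404413} - \frac{194766}{\left(-91\right) \frac{1}{\left(-6 + 4\right) 4 - 119}} = 204039 \left(- \frac{1}{404413}\right) - \frac{194766}{\left(-91\right) \frac{1}{\left(-2\right) 4 - 119}} = - \frac{204039}{404413} - \frac{194766}{\left(-91\right) \frac{1}{-8 - 119}} = - \frac{204039}{404413} - \frac{194766}{\left(-91\right) \frac{1}{-127}} = - \frac{204039}{404413} - \frac{194766}{\left(-91\right) \left(- \frac{1}{127}\right)} = - \frac{204039}{404413} - \frac{194766}{\frac{91}{127}} = - \frac{204039}{404413} - \frac{1902714}{7} = - \frac{769483705155}{2830891}$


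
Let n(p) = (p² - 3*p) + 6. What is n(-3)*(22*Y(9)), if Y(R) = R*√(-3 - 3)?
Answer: 4752*I*√6 ≈ 11640.0*I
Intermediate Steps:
Y(R) = I*R*√6 (Y(R) = R*√(-6) = R*(I*√6) = I*R*√6)
n(p) = 6 + p² - 3*p
n(-3)*(22*Y(9)) = (6 + (-3)² - 3*(-3))*(22*(I*9*√6)) = (6 + 9 + 9)*(22*(9*I*√6)) = 24*(198*I*√6) = 4752*I*√6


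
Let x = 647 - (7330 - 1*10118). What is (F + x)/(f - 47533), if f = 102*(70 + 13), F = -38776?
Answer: 35341/39067 ≈ 0.90462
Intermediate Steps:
f = 8466 (f = 102*83 = 8466)
x = 3435 (x = 647 - (7330 - 10118) = 647 - 1*(-2788) = 647 + 2788 = 3435)
(F + x)/(f - 47533) = (-38776 + 3435)/(8466 - 47533) = -35341/(-39067) = -35341*(-1/39067) = 35341/39067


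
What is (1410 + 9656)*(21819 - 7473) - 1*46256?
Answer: 158706580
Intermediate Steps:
(1410 + 9656)*(21819 - 7473) - 1*46256 = 11066*14346 - 46256 = 158752836 - 46256 = 158706580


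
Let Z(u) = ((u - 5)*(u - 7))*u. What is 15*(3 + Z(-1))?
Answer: -675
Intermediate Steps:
Z(u) = u*(-7 + u)*(-5 + u) (Z(u) = ((-5 + u)*(-7 + u))*u = ((-7 + u)*(-5 + u))*u = u*(-7 + u)*(-5 + u))
15*(3 + Z(-1)) = 15*(3 - (35 + (-1)² - 12*(-1))) = 15*(3 - (35 + 1 + 12)) = 15*(3 - 1*48) = 15*(3 - 48) = 15*(-45) = -675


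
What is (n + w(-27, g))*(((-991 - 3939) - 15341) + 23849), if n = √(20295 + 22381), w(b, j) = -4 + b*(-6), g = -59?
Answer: 565324 + 7156*√10669 ≈ 1.3045e+6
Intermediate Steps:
w(b, j) = -4 - 6*b
n = 2*√10669 (n = √42676 = 2*√10669 ≈ 206.58)
(n + w(-27, g))*(((-991 - 3939) - 15341) + 23849) = (2*√10669 + (-4 - 6*(-27)))*(((-991 - 3939) - 15341) + 23849) = (2*√10669 + (-4 + 162))*((-4930 - 15341) + 23849) = (2*√10669 + 158)*(-20271 + 23849) = (158 + 2*√10669)*3578 = 565324 + 7156*√10669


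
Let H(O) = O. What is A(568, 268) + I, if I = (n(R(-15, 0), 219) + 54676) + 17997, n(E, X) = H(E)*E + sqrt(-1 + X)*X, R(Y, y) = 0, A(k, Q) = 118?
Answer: 72791 + 219*sqrt(218) ≈ 76025.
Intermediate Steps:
n(E, X) = E**2 + X*sqrt(-1 + X) (n(E, X) = E*E + sqrt(-1 + X)*X = E**2 + X*sqrt(-1 + X))
I = 72673 + 219*sqrt(218) (I = ((0**2 + 219*sqrt(-1 + 219)) + 54676) + 17997 = ((0 + 219*sqrt(218)) + 54676) + 17997 = (219*sqrt(218) + 54676) + 17997 = (54676 + 219*sqrt(218)) + 17997 = 72673 + 219*sqrt(218) ≈ 75907.)
A(568, 268) + I = 118 + (72673 + 219*sqrt(218)) = 72791 + 219*sqrt(218)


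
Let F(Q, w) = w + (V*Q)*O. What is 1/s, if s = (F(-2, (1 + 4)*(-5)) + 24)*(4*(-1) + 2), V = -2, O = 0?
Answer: 1/2 ≈ 0.50000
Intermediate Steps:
F(Q, w) = w (F(Q, w) = w - 2*Q*0 = w + 0 = w)
s = 2 (s = ((1 + 4)*(-5) + 24)*(4*(-1) + 2) = (5*(-5) + 24)*(-4 + 2) = (-25 + 24)*(-2) = -1*(-2) = 2)
1/s = 1/2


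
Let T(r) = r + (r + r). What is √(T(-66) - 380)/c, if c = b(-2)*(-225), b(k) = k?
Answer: 17*I*√2/450 ≈ 0.053426*I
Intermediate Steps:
T(r) = 3*r (T(r) = r + 2*r = 3*r)
c = 450 (c = -2*(-225) = 450)
√(T(-66) - 380)/c = √(3*(-66) - 380)/450 = √(-198 - 380)*(1/450) = √(-578)*(1/450) = (17*I*√2)*(1/450) = 17*I*√2/450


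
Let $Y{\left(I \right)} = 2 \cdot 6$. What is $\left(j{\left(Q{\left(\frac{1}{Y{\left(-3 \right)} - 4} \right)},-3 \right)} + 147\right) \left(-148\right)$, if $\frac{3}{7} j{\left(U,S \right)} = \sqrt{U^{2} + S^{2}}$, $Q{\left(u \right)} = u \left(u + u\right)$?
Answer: $-21756 - \frac{259 \sqrt{9217}}{24} \approx -22792.0$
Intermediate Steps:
$Y{\left(I \right)} = 12$
$Q{\left(u \right)} = 2 u^{2}$ ($Q{\left(u \right)} = u 2 u = 2 u^{2}$)
$j{\left(U,S \right)} = \frac{7 \sqrt{S^{2} + U^{2}}}{3}$ ($j{\left(U,S \right)} = \frac{7 \sqrt{U^{2} + S^{2}}}{3} = \frac{7 \sqrt{S^{2} + U^{2}}}{3}$)
$\left(j{\left(Q{\left(\frac{1}{Y{\left(-3 \right)} - 4} \right)},-3 \right)} + 147\right) \left(-148\right) = \left(\frac{7 \sqrt{\left(-3\right)^{2} + \left(2 \left(\frac{1}{12 - 4}\right)^{2}\right)^{2}}}{3} + 147\right) \left(-148\right) = \left(\frac{7 \sqrt{9 + \left(2 \left(\frac{1}{8}\right)^{2}\right)^{2}}}{3} + 147\right) \left(-148\right) = \left(\frac{7 \sqrt{9 + \left(\frac{2}{64}\right)^{2}}}{3} + 147\right) \left(-148\right) = \left(\frac{7 \sqrt{9 + \left(2 \cdot \frac{1}{64}\right)^{2}}}{3} + 147\right) \left(-148\right) = \left(\frac{7 \sqrt{9 + \left(\frac{1}{32}\right)^{2}}}{3} + 147\right) \left(-148\right) = \left(\frac{7 \sqrt{9 + \frac{1}{1024}}}{3} + 147\right) \left(-148\right) = \left(\frac{7 \sqrt{\frac{9217}{1024}}}{3} + 147\right) \left(-148\right) = \left(\frac{7 \frac{\sqrt{9217}}{32}}{3} + 147\right) \left(-148\right) = \left(\frac{7 \sqrt{9217}}{96} + 147\right) \left(-148\right) = \left(147 + \frac{7 \sqrt{9217}}{96}\right) \left(-148\right) = -21756 - \frac{259 \sqrt{9217}}{24}$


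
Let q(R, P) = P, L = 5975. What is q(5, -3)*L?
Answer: -17925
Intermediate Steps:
q(5, -3)*L = -3*5975 = -17925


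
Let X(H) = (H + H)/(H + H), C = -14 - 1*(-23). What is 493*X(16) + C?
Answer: 502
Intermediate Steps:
C = 9 (C = -14 + 23 = 9)
X(H) = 1 (X(H) = (2*H)/((2*H)) = (2*H)*(1/(2*H)) = 1)
493*X(16) + C = 493*1 + 9 = 493 + 9 = 502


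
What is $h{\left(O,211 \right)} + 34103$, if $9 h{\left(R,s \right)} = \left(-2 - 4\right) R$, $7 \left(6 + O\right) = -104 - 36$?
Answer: $\frac{102361}{3} \approx 34120.0$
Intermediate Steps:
$O = -26$ ($O = -6 + \frac{-104 - 36}{7} = -6 + \frac{1}{7} \left(-140\right) = -6 - 20 = -26$)
$h{\left(R,s \right)} = - \frac{2 R}{3}$ ($h{\left(R,s \right)} = \frac{\left(-2 - 4\right) R}{9} = \frac{\left(-6\right) R}{9} = - \frac{2 R}{3}$)
$h{\left(O,211 \right)} + 34103 = \left(- \frac{2}{3}\right) \left(-26\right) + 34103 = \frac{52}{3} + 34103 = \frac{102361}{3}$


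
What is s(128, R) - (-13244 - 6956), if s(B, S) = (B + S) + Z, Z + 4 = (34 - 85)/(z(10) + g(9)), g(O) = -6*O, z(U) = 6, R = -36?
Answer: 324625/16 ≈ 20289.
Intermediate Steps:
Z = -47/16 (Z = -4 + (34 - 85)/(6 - 6*9) = -4 - 51/(6 - 54) = -4 - 51/(-48) = -4 - 51*(-1/48) = -4 + 17/16 = -47/16 ≈ -2.9375)
s(B, S) = -47/16 + B + S (s(B, S) = (B + S) - 47/16 = -47/16 + B + S)
s(128, R) - (-13244 - 6956) = (-47/16 + 128 - 36) - (-13244 - 6956) = 1425/16 - 1*(-20200) = 1425/16 + 20200 = 324625/16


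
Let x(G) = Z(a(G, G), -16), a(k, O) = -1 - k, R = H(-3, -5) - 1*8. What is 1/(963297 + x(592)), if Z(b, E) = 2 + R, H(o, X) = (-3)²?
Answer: 1/963300 ≈ 1.0381e-6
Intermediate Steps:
H(o, X) = 9
R = 1 (R = 9 - 1*8 = 9 - 8 = 1)
Z(b, E) = 3 (Z(b, E) = 2 + 1 = 3)
x(G) = 3
1/(963297 + x(592)) = 1/(963297 + 3) = 1/963300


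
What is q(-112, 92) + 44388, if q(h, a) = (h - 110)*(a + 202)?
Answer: -20880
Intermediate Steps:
q(h, a) = (-110 + h)*(202 + a)
q(-112, 92) + 44388 = (-22220 - 110*92 + 202*(-112) + 92*(-112)) + 44388 = (-22220 - 10120 - 22624 - 10304) + 44388 = -65268 + 44388 = -20880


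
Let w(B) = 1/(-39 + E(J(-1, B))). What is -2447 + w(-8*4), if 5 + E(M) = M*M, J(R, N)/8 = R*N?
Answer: -160258923/65492 ≈ -2447.0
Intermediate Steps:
J(R, N) = 8*N*R (J(R, N) = 8*(R*N) = 8*(N*R) = 8*N*R)
E(M) = -5 + M² (E(M) = -5 + M*M = -5 + M²)
w(B) = 1/(-44 + 64*B²) (w(B) = 1/(-39 + (-5 + (8*B*(-1))²)) = 1/(-39 + (-5 + (-8*B)²)) = 1/(-39 + (-5 + 64*B²)) = 1/(-44 + 64*B²))
-2447 + w(-8*4) = -2447 + 1/(4*(-11 + 16*(-8*4)²)) = -2447 + 1/(4*(-11 + 16*(-32)²)) = -2447 + 1/(4*(-11 + 16*1024)) = -2447 + 1/(4*(-11 + 16384)) = -2447 + (¼)/16373 = -2447 + (¼)*(1/16373) = -2447 + 1/65492 = -160258923/65492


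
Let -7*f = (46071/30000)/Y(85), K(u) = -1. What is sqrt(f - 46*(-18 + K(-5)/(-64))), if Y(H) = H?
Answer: sqrt(11715093231590)/119000 ≈ 28.762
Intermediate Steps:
f = -15357/5950000 (f = -46071/30000/(7*85) = -46071*(1/30000)/(7*85) = -15357/(70000*85) = -1/7*15357/850000 = -15357/5950000 ≈ -0.0025810)
sqrt(f - 46*(-18 + K(-5)/(-64))) = sqrt(-15357/5950000 - 46*(-18 - 1/(-64))) = sqrt(-15357/5950000 - 46*(-18 - 1*(-1/64))) = sqrt(-15357/5950000 - 46*(-18 + 1/64)) = sqrt(-15357/5950000 - 46*(-1151/64)) = sqrt(-15357/5950000 + 26473/32) = sqrt(9844616161/11900000) = sqrt(11715093231590)/119000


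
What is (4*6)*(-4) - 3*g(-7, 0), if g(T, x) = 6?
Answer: -114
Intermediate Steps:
(4*6)*(-4) - 3*g(-7, 0) = (4*6)*(-4) - 3*6 = 24*(-4) - 18 = -96 - 18 = -114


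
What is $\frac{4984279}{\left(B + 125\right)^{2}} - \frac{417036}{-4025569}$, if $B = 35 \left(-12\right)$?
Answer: $\frac{20100851587651}{350325142225} \approx 57.378$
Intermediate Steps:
$B = -420$
$\frac{4984279}{\left(B + 125\right)^{2}} - \frac{417036}{-4025569} = \frac{4984279}{\left(-420 + 125\right)^{2}} - \frac{417036}{-4025569} = \frac{4984279}{\left(-295\right)^{2}} - - \frac{417036}{4025569} = \frac{4984279}{87025} + \frac{417036}{4025569} = \frac{20100851587651}{350325142225}$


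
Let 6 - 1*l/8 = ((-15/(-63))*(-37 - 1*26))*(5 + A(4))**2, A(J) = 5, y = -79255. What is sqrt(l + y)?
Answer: I*sqrt(67207) ≈ 259.24*I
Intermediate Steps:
l = 12048 (l = 48 - 8*(-15/(-63))*(-37 - 1*26)*(5 + 5)**2 = 48 - 8*(-15*(-1/63))*(-37 - 26)*10**2 = 48 - 8*(5/21)*(-63)*100 = 48 - (-120)*100 = 48 - 8*(-1500) = 48 + 12000 = 12048)
sqrt(l + y) = sqrt(12048 - 79255) = sqrt(-67207) = I*sqrt(67207)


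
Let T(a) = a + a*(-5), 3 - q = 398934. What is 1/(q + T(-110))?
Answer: -1/398491 ≈ -2.5095e-6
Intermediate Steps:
q = -398931 (q = 3 - 1*398934 = 3 - 398934 = -398931)
T(a) = -4*a (T(a) = a - 5*a = -4*a)
1/(q + T(-110)) = 1/(-398931 - 4*(-110)) = 1/(-398931 + 440) = 1/(-398491) = -1/398491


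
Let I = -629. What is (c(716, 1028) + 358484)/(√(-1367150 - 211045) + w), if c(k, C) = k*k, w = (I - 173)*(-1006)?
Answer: 702846205680/650947181539 - 2613420*I*√175355/650947181539 ≈ 1.0797 - 0.0016812*I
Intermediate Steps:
w = 806812 (w = (-629 - 173)*(-1006) = -802*(-1006) = 806812)
c(k, C) = k²
(c(716, 1028) + 358484)/(√(-1367150 - 211045) + w) = (716² + 358484)/(√(-1367150 - 211045) + 806812) = (512656 + 358484)/(√(-1578195) + 806812) = 871140/(3*I*√175355 + 806812) = 871140/(806812 + 3*I*√175355)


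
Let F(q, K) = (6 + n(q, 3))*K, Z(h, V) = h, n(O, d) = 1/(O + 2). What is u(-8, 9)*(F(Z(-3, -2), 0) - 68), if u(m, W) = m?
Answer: 544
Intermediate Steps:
n(O, d) = 1/(2 + O)
F(q, K) = K*(6 + 1/(2 + q)) (F(q, K) = (6 + 1/(2 + q))*K = K*(6 + 1/(2 + q)))
u(-8, 9)*(F(Z(-3, -2), 0) - 68) = -8*(0*(13 + 6*(-3))/(2 - 3) - 68) = -8*(0*(13 - 18)/(-1) - 68) = -8*(0*(-1)*(-5) - 68) = -8*(0 - 68) = -8*(-68) = 544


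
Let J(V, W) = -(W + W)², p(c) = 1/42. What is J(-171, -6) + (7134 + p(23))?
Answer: 293581/42 ≈ 6990.0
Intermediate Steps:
p(c) = 1/42
J(V, W) = -4*W² (J(V, W) = -(2*W)² = -4*W²)
J(-171, -6) + (7134 + p(23)) = -4*(-6)² + (7134 + 1/42) = -4*36 + 299629/42 = -144 + 299629/42 = 293581/42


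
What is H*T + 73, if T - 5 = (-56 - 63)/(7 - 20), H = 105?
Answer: 20269/13 ≈ 1559.2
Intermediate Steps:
T = 184/13 (T = 5 + (-56 - 63)/(7 - 20) = 5 - 119/(-13) = 5 - 119*(-1/13) = 5 + 119/13 = 184/13 ≈ 14.154)
H*T + 73 = 105*(184/13) + 73 = 19320/13 + 73 = 20269/13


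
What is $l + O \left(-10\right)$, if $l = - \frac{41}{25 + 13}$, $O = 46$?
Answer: $- \frac{17521}{38} \approx -461.08$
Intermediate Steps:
$l = - \frac{41}{38} \approx -1.0789$
$l + O \left(-10\right) = - \frac{41}{38} + 46 \left(-10\right) = - \frac{41}{38} - 460 = - \frac{17521}{38}$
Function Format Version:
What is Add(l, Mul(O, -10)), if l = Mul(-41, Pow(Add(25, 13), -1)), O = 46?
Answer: Rational(-17521, 38) ≈ -461.08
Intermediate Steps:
l = Rational(-41, 38) (l = Mul(-41, Pow(38, -1)) = Mul(-41, Rational(1, 38)) = Rational(-41, 38) ≈ -1.0789)
Add(l, Mul(O, -10)) = Add(Rational(-41, 38), Mul(46, -10)) = Add(Rational(-41, 38), -460) = Rational(-17521, 38)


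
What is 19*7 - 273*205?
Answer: -55832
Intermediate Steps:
19*7 - 273*205 = 133 - 55965 = -55832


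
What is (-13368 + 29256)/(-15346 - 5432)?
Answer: -2648/3463 ≈ -0.76466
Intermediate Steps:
(-13368 + 29256)/(-15346 - 5432) = 15888/(-20778) = 15888*(-1/20778) = -2648/3463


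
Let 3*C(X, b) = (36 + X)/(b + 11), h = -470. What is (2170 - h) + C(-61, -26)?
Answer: 23765/9 ≈ 2640.6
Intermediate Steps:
C(X, b) = (36 + X)/(3*(11 + b)) (C(X, b) = ((36 + X)/(b + 11))/3 = ((36 + X)/(11 + b))/3 = (36 + X)/(3*(11 + b)))
(2170 - h) + C(-61, -26) = (2170 - 1*(-470)) + (36 - 61)/(3*(11 - 26)) = (2170 + 470) + (⅓)*(-25)/(-15) = 2640 + (⅓)*(-1/15)*(-25) = 2640 + 5/9 = 23765/9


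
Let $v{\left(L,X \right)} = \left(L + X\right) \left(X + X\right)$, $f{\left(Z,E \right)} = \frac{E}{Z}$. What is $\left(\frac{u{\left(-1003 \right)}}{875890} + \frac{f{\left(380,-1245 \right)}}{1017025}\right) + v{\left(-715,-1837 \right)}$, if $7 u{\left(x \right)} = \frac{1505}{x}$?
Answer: $\frac{3745127630590014783151}{399435629018900} \approx 9.376 \cdot 10^{6}$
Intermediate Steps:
$v{\left(L,X \right)} = 2 X \left(L + X\right)$ ($v{\left(L,X \right)} = \left(L + X\right) 2 X = 2 X \left(L + X\right)$)
$u{\left(x \right)} = \frac{215}{x}$ ($u{\left(x \right)} = \frac{1505 \frac{1}{x}}{7} = \frac{215}{x}$)
$\left(\frac{u{\left(-1003 \right)}}{875890} + \frac{f{\left(380,-1245 \right)}}{1017025}\right) + v{\left(-715,-1837 \right)} = \left(\frac{215 \frac{1}{-1003}}{875890} + \frac{\left(-1245\right) \frac{1}{380}}{1017025}\right) + 2 \left(-1837\right) \left(-715 - 1837\right) = \left(215 \left(- \frac{1}{1003}\right) \frac{1}{875890} + \left(-1245\right) \frac{1}{380} \cdot \frac{1}{1017025}\right) + 2 \left(-1837\right) \left(-2552\right) = \left(\left(- \frac{215}{1003}\right) \frac{1}{875890} - \frac{249}{77293900}\right) + 9376048 = \left(- \frac{43}{175703534} - \frac{249}{77293900}\right) + 9376048 = - \frac{1384524049}{399435629018900} + 9376048 = \frac{3745127630590014783151}{399435629018900}$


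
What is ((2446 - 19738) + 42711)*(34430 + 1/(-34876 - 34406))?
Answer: 20211318461507/23094 ≈ 8.7518e+8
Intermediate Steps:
((2446 - 19738) + 42711)*(34430 + 1/(-34876 - 34406)) = (-17292 + 42711)*(34430 + 1/(-69282)) = 25419*(34430 - 1/69282) = 25419*(2385379259/69282) = 20211318461507/23094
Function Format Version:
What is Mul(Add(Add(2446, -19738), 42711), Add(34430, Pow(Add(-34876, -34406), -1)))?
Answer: Rational(20211318461507, 23094) ≈ 8.7518e+8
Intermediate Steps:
Mul(Add(Add(2446, -19738), 42711), Add(34430, Pow(Add(-34876, -34406), -1))) = Mul(Add(-17292, 42711), Add(34430, Pow(-69282, -1))) = Mul(25419, Add(34430, Rational(-1, 69282))) = Mul(25419, Rational(2385379259, 69282)) = Rational(20211318461507, 23094)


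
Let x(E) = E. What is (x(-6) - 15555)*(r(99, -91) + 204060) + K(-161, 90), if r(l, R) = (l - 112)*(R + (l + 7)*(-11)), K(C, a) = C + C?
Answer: -3429660283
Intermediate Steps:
K(C, a) = 2*C
r(l, R) = (-112 + l)*(-77 + R - 11*l) (r(l, R) = (-112 + l)*(R + (7 + l)*(-11)) = (-112 + l)*(R + (-77 - 11*l)) = (-112 + l)*(-77 + R - 11*l))
(x(-6) - 15555)*(r(99, -91) + 204060) + K(-161, 90) = (-6 - 15555)*((8624 - 112*(-91) - 11*99**2 + 1155*99 - 91*99) + 204060) + 2*(-161) = -15561*((8624 + 10192 - 11*9801 + 114345 - 9009) + 204060) - 322 = -15561*((8624 + 10192 - 107811 + 114345 - 9009) + 204060) - 322 = -15561*(16341 + 204060) - 322 = -15561*220401 - 322 = -3429659961 - 322 = -3429660283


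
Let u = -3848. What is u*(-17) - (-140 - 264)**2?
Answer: -97800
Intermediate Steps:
u*(-17) - (-140 - 264)**2 = -3848*(-17) - (-140 - 264)**2 = 65416 - 1*(-404)**2 = 65416 - 1*163216 = 65416 - 163216 = -97800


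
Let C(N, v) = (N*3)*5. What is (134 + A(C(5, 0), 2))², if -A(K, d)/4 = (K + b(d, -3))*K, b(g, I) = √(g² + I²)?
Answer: 501407956 + 13419600*√13 ≈ 5.4979e+8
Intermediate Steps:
C(N, v) = 15*N (C(N, v) = (3*N)*5 = 15*N)
b(g, I) = √(I² + g²)
A(K, d) = -4*K*(K + √(9 + d²)) (A(K, d) = -4*(K + √((-3)² + d²))*K = -4*(K + √(9 + d²))*K = -4*K*(K + √(9 + d²)))
(134 + A(C(5, 0), 2))² = (134 - 4*15*5*(15*5 + √(9 + 2²)))² = (134 - 4*75*(75 + √(9 + 4)))² = (134 - 4*75*(75 + √13))² = (134 + (-22500 - 300*√13))² = (-22366 - 300*√13)²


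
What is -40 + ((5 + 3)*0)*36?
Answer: -40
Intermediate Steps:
-40 + ((5 + 3)*0)*36 = -40 + (8*0)*36 = -40 + 0*36 = -40 + 0 = -40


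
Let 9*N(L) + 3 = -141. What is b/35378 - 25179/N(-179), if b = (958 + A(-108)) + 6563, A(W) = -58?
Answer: 445451035/283024 ≈ 1573.9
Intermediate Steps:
N(L) = -16 (N(L) = -1/3 + (1/9)*(-141) = -1/3 - 47/3 = -16)
b = 7463 (b = (958 - 58) + 6563 = 900 + 6563 = 7463)
b/35378 - 25179/N(-179) = 7463/35378 - 25179/(-16) = 7463*(1/35378) - 25179*(-1/16) = 7463/35378 + 25179/16 = 445451035/283024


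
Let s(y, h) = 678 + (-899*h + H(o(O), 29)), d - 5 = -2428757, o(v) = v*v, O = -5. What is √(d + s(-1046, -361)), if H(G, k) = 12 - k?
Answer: 48*I*√913 ≈ 1450.4*I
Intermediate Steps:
o(v) = v²
d = -2428752 (d = 5 - 2428757 = -2428752)
s(y, h) = 661 - 899*h (s(y, h) = 678 + (-899*h + (12 - 1*29)) = 678 + (-899*h + (12 - 29)) = 678 + (-899*h - 17) = 678 + (-17 - 899*h) = 661 - 899*h)
√(d + s(-1046, -361)) = √(-2428752 + (661 - 899*(-361))) = √(-2428752 + (661 + 324539)) = √(-2428752 + 325200) = √(-2103552) = 48*I*√913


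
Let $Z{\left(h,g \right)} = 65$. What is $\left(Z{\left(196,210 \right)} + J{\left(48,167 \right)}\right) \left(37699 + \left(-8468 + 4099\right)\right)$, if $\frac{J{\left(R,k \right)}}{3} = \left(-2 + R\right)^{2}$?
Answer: $213745290$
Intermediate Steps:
$J{\left(R,k \right)} = 3 \left(-2 + R\right)^{2}$
$\left(Z{\left(196,210 \right)} + J{\left(48,167 \right)}\right) \left(37699 + \left(-8468 + 4099\right)\right) = \left(65 + 3 \left(-2 + 48\right)^{2}\right) \left(37699 + \left(-8468 + 4099\right)\right) = \left(65 + 3 \cdot 46^{2}\right) \left(37699 - 4369\right) = \left(65 + 3 \cdot 2116\right) 33330 = \left(65 + 6348\right) 33330 = 6413 \cdot 33330 = 213745290$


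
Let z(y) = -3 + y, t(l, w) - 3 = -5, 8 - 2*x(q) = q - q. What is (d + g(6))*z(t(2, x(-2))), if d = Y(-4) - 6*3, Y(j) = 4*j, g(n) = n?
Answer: 140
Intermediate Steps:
x(q) = 4 (x(q) = 4 - (q - q)/2 = 4 - ½*0 = 4 + 0 = 4)
t(l, w) = -2 (t(l, w) = 3 - 5 = -2)
d = -34 (d = 4*(-4) - 6*3 = -16 - 18 = -34)
(d + g(6))*z(t(2, x(-2))) = (-34 + 6)*(-3 - 2) = -28*(-5) = 140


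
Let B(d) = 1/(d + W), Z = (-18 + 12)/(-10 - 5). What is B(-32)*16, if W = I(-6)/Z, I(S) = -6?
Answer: -16/47 ≈ -0.34043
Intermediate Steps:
Z = ⅖ (Z = -6/(-15) = -6*(-1/15) = ⅖ ≈ 0.40000)
W = -15 (W = -6/⅖ = -6*5/2 = -15)
B(d) = 1/(-15 + d) (B(d) = 1/(d - 15) = 1/(-15 + d))
B(-32)*16 = 16/(-15 - 32) = 16/(-47) = -1/47*16 = -16/47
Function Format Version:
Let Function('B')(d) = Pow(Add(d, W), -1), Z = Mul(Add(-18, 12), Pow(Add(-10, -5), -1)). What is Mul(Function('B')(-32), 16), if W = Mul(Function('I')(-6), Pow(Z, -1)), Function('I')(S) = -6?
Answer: Rational(-16, 47) ≈ -0.34043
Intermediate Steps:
Z = Rational(2, 5) (Z = Mul(-6, Pow(-15, -1)) = Mul(-6, Rational(-1, 15)) = Rational(2, 5) ≈ 0.40000)
W = -15 (W = Mul(-6, Pow(Rational(2, 5), -1)) = Mul(-6, Rational(5, 2)) = -15)
Function('B')(d) = Pow(Add(-15, d), -1) (Function('B')(d) = Pow(Add(d, -15), -1) = Pow(Add(-15, d), -1))
Mul(Function('B')(-32), 16) = Mul(Pow(Add(-15, -32), -1), 16) = Mul(Pow(-47, -1), 16) = Mul(Rational(-1, 47), 16) = Rational(-16, 47)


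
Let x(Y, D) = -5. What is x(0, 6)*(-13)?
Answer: 65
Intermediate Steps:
x(0, 6)*(-13) = -5*(-13) = 65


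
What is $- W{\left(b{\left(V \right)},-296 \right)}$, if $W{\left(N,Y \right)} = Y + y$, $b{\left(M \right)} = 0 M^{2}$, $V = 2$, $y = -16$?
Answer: $312$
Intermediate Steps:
$b{\left(M \right)} = 0$
$W{\left(N,Y \right)} = -16 + Y$ ($W{\left(N,Y \right)} = Y - 16 = -16 + Y$)
$- W{\left(b{\left(V \right)},-296 \right)} = - (-16 - 296) = \left(-1\right) \left(-312\right) = 312$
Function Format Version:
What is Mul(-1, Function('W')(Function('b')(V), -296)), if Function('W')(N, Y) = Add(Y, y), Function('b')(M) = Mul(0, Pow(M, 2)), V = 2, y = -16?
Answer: 312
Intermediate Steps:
Function('b')(M) = 0
Function('W')(N, Y) = Add(-16, Y) (Function('W')(N, Y) = Add(Y, -16) = Add(-16, Y))
Mul(-1, Function('W')(Function('b')(V), -296)) = Mul(-1, Add(-16, -296)) = Mul(-1, -312) = 312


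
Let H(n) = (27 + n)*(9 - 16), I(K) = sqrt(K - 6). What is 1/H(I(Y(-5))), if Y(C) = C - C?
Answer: I/(7*(sqrt(6) - 27*I)) ≈ -0.0052478 + 0.00047609*I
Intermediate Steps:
Y(C) = 0
I(K) = sqrt(-6 + K)
H(n) = -189 - 7*n (H(n) = (27 + n)*(-7) = -189 - 7*n)
1/H(I(Y(-5))) = 1/(-189 - 7*sqrt(-6 + 0)) = 1/(-189 - 7*I*sqrt(6))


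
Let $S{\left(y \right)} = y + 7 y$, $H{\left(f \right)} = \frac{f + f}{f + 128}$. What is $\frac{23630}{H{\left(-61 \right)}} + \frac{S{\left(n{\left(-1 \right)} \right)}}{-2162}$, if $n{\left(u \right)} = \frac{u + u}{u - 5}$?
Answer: $- \frac{2567175259}{197823} \approx -12977.0$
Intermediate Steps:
$H{\left(f \right)} = \frac{2 f}{128 + f}$
$n{\left(u \right)} = \frac{2 u}{-5 + u}$
$S{\left(y \right)} = 8 y$
$\frac{23630}{H{\left(-61 \right)}} + \frac{S{\left(n{\left(-1 \right)} \right)}}{-2162} = \frac{23630}{2 \left(-61\right) \frac{1}{128 - 61}} + \frac{8 \cdot 2 \left(-1\right) \frac{1}{-5 - 1}}{-2162} = \frac{23630}{2 \left(-61\right) \frac{1}{67}} + 8 \cdot 2 \left(-1\right) \frac{1}{-6} \left(- \frac{1}{2162}\right) = \frac{23630}{2 \left(-61\right) \frac{1}{67}} + 8 \cdot 2 \left(-1\right) \left(- \frac{1}{6}\right) \left(- \frac{1}{2162}\right) = \frac{23630}{- \frac{122}{67}} + 8 \cdot \frac{1}{3} \left(- \frac{1}{2162}\right) = 23630 \left(- \frac{67}{122}\right) + \frac{8}{3} \left(- \frac{1}{2162}\right) = - \frac{791605}{61} - \frac{4}{3243} = - \frac{2567175259}{197823}$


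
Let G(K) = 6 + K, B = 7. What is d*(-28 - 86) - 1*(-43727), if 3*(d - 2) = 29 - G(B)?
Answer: 42891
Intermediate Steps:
d = 22/3 (d = 2 + (29 - (6 + 7))/3 = 2 + (29 - 1*13)/3 = 2 + (29 - 13)/3 = 2 + (1/3)*16 = 2 + 16/3 = 22/3 ≈ 7.3333)
d*(-28 - 86) - 1*(-43727) = 22*(-28 - 86)/3 - 1*(-43727) = (22/3)*(-114) + 43727 = -836 + 43727 = 42891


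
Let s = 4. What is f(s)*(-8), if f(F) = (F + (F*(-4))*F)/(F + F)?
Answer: 60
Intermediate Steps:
f(F) = (F - 4*F**2)/(2*F) (f(F) = (F + (-4*F)*F)/((2*F)) = (F - 4*F**2)*(1/(2*F)) = (F - 4*F**2)/(2*F))
f(s)*(-8) = (1/2 - 2*4)*(-8) = (1/2 - 8)*(-8) = -15/2*(-8) = 60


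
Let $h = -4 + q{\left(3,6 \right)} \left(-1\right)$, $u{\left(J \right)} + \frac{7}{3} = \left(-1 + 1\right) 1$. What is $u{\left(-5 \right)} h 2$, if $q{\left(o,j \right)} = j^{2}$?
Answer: $\frac{560}{3} \approx 186.67$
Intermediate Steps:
$u{\left(J \right)} = - \frac{7}{3}$ ($u{\left(J \right)} = - \frac{7}{3} + \left(-1 + 1\right) 1 = - \frac{7}{3} + 0 \cdot 1 = - \frac{7}{3} + 0 = - \frac{7}{3}$)
$h = -40$ ($h = -4 + 6^{2} \left(-1\right) = -4 + 36 \left(-1\right) = -4 - 36 = -40$)
$u{\left(-5 \right)} h 2 = \left(- \frac{7}{3}\right) \left(-40\right) 2 = \frac{280}{3} \cdot 2 = \frac{560}{3}$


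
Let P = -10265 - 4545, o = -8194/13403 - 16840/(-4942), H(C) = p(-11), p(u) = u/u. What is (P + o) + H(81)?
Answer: -490363895831/33118813 ≈ -14806.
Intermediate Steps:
p(u) = 1
H(C) = 1
o = 92605886/33118813 (o = -8194*1/13403 - 16840*(-1/4942) = -8194/13403 + 8420/2471 = 92605886/33118813 ≈ 2.7962)
P = -14810
(P + o) + H(81) = (-14810 + 92605886/33118813) + 1 = -490397014644/33118813 + 1 = -490363895831/33118813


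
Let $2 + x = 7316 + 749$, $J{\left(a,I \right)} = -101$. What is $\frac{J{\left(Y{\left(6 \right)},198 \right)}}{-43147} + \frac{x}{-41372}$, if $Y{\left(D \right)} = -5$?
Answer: $- \frac{343715689}{1785077684} \approx -0.19255$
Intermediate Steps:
$x = 8063$ ($x = -2 + \left(7316 + 749\right) = -2 + 8065 = 8063$)
$\frac{J{\left(Y{\left(6 \right)},198 \right)}}{-43147} + \frac{x}{-41372} = - \frac{101}{-43147} + \frac{8063}{-41372} = \left(-101\right) \left(- \frac{1}{43147}\right) + 8063 \left(- \frac{1}{41372}\right) = \frac{101}{43147} - \frac{8063}{41372} = - \frac{343715689}{1785077684}$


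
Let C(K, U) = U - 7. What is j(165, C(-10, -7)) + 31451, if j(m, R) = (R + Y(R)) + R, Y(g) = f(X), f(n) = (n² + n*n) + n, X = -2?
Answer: 31429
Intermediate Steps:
C(K, U) = -7 + U
f(n) = n + 2*n² (f(n) = (n² + n²) + n = 2*n² + n = n + 2*n²)
Y(g) = 6 (Y(g) = -2*(1 + 2*(-2)) = -2*(1 - 4) = -2*(-3) = 6)
j(m, R) = 6 + 2*R (j(m, R) = (R + 6) + R = (6 + R) + R = 6 + 2*R)
j(165, C(-10, -7)) + 31451 = (6 + 2*(-7 - 7)) + 31451 = (6 + 2*(-14)) + 31451 = (6 - 28) + 31451 = -22 + 31451 = 31429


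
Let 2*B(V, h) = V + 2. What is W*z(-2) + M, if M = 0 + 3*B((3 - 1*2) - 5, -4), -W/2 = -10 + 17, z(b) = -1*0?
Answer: -3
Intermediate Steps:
z(b) = 0
W = -14 (W = -2*(-10 + 17) = -2*7 = -14)
B(V, h) = 1 + V/2 (B(V, h) = (V + 2)/2 = (2 + V)/2 = 1 + V/2)
M = -3 (M = 0 + 3*(1 + ((3 - 1*2) - 5)/2) = 0 + 3*(1 + ((3 - 2) - 5)/2) = 0 + 3*(1 + (1 - 5)/2) = 0 + 3*(1 + (½)*(-4)) = 0 + 3*(1 - 2) = 0 + 3*(-1) = 0 - 3 = -3)
W*z(-2) + M = -14*0 - 3 = 0 - 3 = -3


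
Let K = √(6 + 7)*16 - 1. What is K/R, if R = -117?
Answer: 1/117 - 16*√13/117 ≈ -0.48452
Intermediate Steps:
K = -1 + 16*√13 (K = √13*16 - 1 = 16*√13 - 1 = -1 + 16*√13 ≈ 56.689)
K/R = (-1 + 16*√13)/(-117) = (-1 + 16*√13)*(-1/117) = 1/117 - 16*√13/117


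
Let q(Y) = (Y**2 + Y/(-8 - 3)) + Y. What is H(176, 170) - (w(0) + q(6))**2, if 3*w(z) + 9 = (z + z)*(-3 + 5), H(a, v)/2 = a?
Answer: -136337/121 ≈ -1126.8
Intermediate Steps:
q(Y) = Y**2 + 10*Y/11 (q(Y) = (Y**2 + Y/(-11)) + Y = (Y**2 - Y/11) + Y = Y**2 + 10*Y/11)
H(a, v) = 2*a
w(z) = -3 + 4*z/3 (w(z) = -3 + ((z + z)*(-3 + 5))/3 = -3 + ((2*z)*2)/3 = -3 + (4*z)/3 = -3 + 4*z/3)
H(176, 170) - (w(0) + q(6))**2 = 2*176 - ((-3 + (4/3)*0) + (1/11)*6*(10 + 11*6))**2 = 352 - ((-3 + 0) + (1/11)*6*(10 + 66))**2 = 352 - (-3 + (1/11)*6*76)**2 = 352 - (-3 + 456/11)**2 = 352 - (423/11)**2 = 352 - 1*178929/121 = 352 - 178929/121 = -136337/121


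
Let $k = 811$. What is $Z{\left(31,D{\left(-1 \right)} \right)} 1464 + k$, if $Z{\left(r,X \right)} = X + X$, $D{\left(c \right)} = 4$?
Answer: $12523$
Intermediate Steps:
$Z{\left(r,X \right)} = 2 X$
$Z{\left(31,D{\left(-1 \right)} \right)} 1464 + k = 2 \cdot 4 \cdot 1464 + 811 = 8 \cdot 1464 + 811 = 11712 + 811 = 12523$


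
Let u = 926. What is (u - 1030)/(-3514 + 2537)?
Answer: 104/977 ≈ 0.10645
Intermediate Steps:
(u - 1030)/(-3514 + 2537) = (926 - 1030)/(-3514 + 2537) = -104/(-977) = -104*(-1/977) = 104/977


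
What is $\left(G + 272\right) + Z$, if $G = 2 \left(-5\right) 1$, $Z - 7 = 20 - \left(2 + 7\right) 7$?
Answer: $226$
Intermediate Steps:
$Z = -36$ ($Z = 7 + \left(20 - \left(2 + 7\right) 7\right) = 7 + \left(20 - 9 \cdot 7\right) = 7 + \left(20 - 63\right) = 7 - 43 = -36$)
$G = -10$ ($G = \left(-10\right) 1 = -10$)
$\left(G + 272\right) + Z = \left(-10 + 272\right) - 36 = 262 - 36 = 226$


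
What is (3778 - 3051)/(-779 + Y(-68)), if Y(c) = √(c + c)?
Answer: -566333/606977 - 1454*I*√34/606977 ≈ -0.93304 - 0.013968*I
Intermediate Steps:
Y(c) = √2*√c (Y(c) = √(2*c) = √2*√c)
(3778 - 3051)/(-779 + Y(-68)) = (3778 - 3051)/(-779 + √2*√(-68)) = 727/(-779 + √2*(2*I*√17)) = 727/(-779 + 2*I*√34)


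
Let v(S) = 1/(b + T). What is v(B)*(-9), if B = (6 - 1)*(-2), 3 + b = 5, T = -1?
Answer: -9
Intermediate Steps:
b = 2 (b = -3 + 5 = 2)
B = -10 (B = 5*(-2) = -10)
v(S) = 1 (v(S) = 1/(2 - 1) = 1/1 = 1)
v(B)*(-9) = 1*(-9) = -9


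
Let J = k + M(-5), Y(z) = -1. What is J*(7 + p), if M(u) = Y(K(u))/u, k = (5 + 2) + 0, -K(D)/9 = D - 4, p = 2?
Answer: 324/5 ≈ 64.800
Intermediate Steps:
K(D) = 36 - 9*D (K(D) = -9*(D - 4) = -9*(-4 + D) = 36 - 9*D)
k = 7 (k = 7 + 0 = 7)
M(u) = -1/u
J = 36/5 (J = 7 - 1/(-5) = 7 - 1*(-⅕) = 7 + ⅕ = 36/5 ≈ 7.2000)
J*(7 + p) = 36*(7 + 2)/5 = (36/5)*9 = 324/5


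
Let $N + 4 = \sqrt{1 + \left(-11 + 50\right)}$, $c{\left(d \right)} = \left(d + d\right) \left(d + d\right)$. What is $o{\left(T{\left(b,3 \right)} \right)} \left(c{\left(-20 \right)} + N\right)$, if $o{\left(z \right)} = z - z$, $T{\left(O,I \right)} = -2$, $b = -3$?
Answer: $0$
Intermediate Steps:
$o{\left(z \right)} = 0$
$c{\left(d \right)} = 4 d^{2}$ ($c{\left(d \right)} = 2 d 2 d = 4 d^{2}$)
$N = -4 + 2 \sqrt{10}$ ($N = -4 + \sqrt{1 + \left(-11 + 50\right)} = -4 + \sqrt{1 + 39} = -4 + \sqrt{40} = -4 + 2 \sqrt{10} \approx 2.3246$)
$o{\left(T{\left(b,3 \right)} \right)} \left(c{\left(-20 \right)} + N\right) = 0 \left(4 \left(-20\right)^{2} - \left(4 - 2 \sqrt{10}\right)\right) = 0 \left(4 \cdot 400 - \left(4 - 2 \sqrt{10}\right)\right) = 0 \left(1600 - \left(4 - 2 \sqrt{10}\right)\right) = 0 \left(1596 + 2 \sqrt{10}\right) = 0$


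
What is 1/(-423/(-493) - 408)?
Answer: -493/200721 ≈ -0.0024561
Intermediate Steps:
1/(-423/(-493) - 408) = 1/(-423*(-1/493) - 408) = 1/(423/493 - 408) = 1/(-200721/493) = -493/200721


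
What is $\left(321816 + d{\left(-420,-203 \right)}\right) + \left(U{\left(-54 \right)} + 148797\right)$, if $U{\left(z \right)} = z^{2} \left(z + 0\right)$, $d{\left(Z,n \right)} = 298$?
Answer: $313447$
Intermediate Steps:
$U{\left(z \right)} = z^{3}$ ($U{\left(z \right)} = z^{2} z = z^{3}$)
$\left(321816 + d{\left(-420,-203 \right)}\right) + \left(U{\left(-54 \right)} + 148797\right) = \left(321816 + 298\right) + \left(\left(-54\right)^{3} + 148797\right) = 322114 + \left(-157464 + 148797\right) = 322114 - 8667 = 313447$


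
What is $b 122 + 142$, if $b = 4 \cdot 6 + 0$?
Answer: $3070$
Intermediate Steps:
$b = 24$ ($b = 24 + 0 = 24$)
$b 122 + 142 = 24 \cdot 122 + 142 = 2928 + 142 = 3070$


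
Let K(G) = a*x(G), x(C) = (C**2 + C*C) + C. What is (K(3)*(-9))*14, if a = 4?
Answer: -10584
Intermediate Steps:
x(C) = C + 2*C**2 (x(C) = (C**2 + C**2) + C = 2*C**2 + C = C + 2*C**2)
K(G) = 4*G*(1 + 2*G) (K(G) = 4*(G*(1 + 2*G)) = 4*G*(1 + 2*G))
(K(3)*(-9))*14 = ((4*3*(1 + 2*3))*(-9))*14 = ((4*3*(1 + 6))*(-9))*14 = ((4*3*7)*(-9))*14 = (84*(-9))*14 = -756*14 = -10584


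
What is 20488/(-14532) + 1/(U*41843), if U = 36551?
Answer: -7833604687513/5556322890069 ≈ -1.4099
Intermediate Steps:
20488/(-14532) + 1/(U*41843) = 20488/(-14532) + 1/(36551*41843) = 20488*(-1/14532) + (1/36551)*(1/41843) = -5122/3633 + 1/1529403493 = -7833604687513/5556322890069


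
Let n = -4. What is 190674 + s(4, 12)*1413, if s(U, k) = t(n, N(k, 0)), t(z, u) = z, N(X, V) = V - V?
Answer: 185022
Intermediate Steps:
N(X, V) = 0
s(U, k) = -4
190674 + s(4, 12)*1413 = 190674 - 4*1413 = 190674 - 5652 = 185022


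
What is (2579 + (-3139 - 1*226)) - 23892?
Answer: -24678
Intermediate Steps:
(2579 + (-3139 - 1*226)) - 23892 = (2579 + (-3139 - 226)) - 23892 = (2579 - 3365) - 23892 = -786 - 23892 = -24678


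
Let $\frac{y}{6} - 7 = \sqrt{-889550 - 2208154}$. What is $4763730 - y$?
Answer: $4763688 - 12 i \sqrt{774426} \approx 4.7637 \cdot 10^{6} - 10560.0 i$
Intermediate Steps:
$y = 42 + 12 i \sqrt{774426}$ ($y = 42 + 6 \sqrt{-889550 - 2208154} = 42 + 6 \sqrt{-3097704} = 42 + 6 \cdot 2 i \sqrt{774426} = 42 + 12 i \sqrt{774426} \approx 42.0 + 10560.0 i$)
$4763730 - y = 4763730 - \left(42 + 12 i \sqrt{774426}\right) = 4763688 - 12 i \sqrt{774426}$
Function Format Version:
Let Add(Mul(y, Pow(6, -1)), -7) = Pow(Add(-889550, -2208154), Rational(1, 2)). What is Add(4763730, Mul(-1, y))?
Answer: Add(4763688, Mul(-12, I, Pow(774426, Rational(1, 2)))) ≈ Add(4.7637e+6, Mul(-10560., I))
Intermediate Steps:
y = Add(42, Mul(12, I, Pow(774426, Rational(1, 2)))) (y = Add(42, Mul(6, Pow(Add(-889550, -2208154), Rational(1, 2)))) = Add(42, Mul(6, Pow(-3097704, Rational(1, 2)))) = Add(42, Mul(6, Mul(2, I, Pow(774426, Rational(1, 2))))) = Add(42, Mul(12, I, Pow(774426, Rational(1, 2)))) ≈ Add(42.000, Mul(10560., I)))
Add(4763730, Mul(-1, y)) = Add(4763730, Mul(-1, Add(42, Mul(12, I, Pow(774426, Rational(1, 2)))))) = Add(4763730, Add(-42, Mul(-12, I, Pow(774426, Rational(1, 2))))) = Add(4763688, Mul(-12, I, Pow(774426, Rational(1, 2))))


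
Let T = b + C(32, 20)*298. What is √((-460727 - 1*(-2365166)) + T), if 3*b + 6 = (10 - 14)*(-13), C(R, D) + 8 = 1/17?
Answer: √4947330531/51 ≈ 1379.2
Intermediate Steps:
C(R, D) = -135/17 (C(R, D) = -8 + 1/17 = -135/17)
b = 46/3 (b = -2 + ((10 - 14)*(-13))/3 = -2 + (-4*(-13))/3 = -2 + (⅓)*52 = -2 + 52/3 = 46/3 ≈ 15.333)
T = -119908/51 (T = 46/3 - 135/17*298 = 46/3 - 40230/17 = -119908/51 ≈ -2351.1)
√((-460727 - 1*(-2365166)) + T) = √((-460727 - 1*(-2365166)) - 119908/51) = √((-460727 + 2365166) - 119908/51) = √(1904439 - 119908/51) = √(97006481/51) = √4947330531/51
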